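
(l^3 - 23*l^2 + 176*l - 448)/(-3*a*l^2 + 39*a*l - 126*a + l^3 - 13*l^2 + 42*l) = (-l^2 + 16*l - 64)/(3*a*l - 18*a - l^2 + 6*l)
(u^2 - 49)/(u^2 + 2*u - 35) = (u - 7)/(u - 5)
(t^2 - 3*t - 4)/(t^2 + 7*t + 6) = (t - 4)/(t + 6)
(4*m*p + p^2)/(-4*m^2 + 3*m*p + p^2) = p/(-m + p)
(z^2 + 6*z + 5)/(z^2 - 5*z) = (z^2 + 6*z + 5)/(z*(z - 5))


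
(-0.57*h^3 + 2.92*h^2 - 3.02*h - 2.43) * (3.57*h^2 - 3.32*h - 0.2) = -2.0349*h^5 + 12.3168*h^4 - 20.3618*h^3 + 0.767299999999999*h^2 + 8.6716*h + 0.486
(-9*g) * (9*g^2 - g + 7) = -81*g^3 + 9*g^2 - 63*g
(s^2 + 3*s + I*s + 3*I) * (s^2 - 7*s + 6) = s^4 - 4*s^3 + I*s^3 - 15*s^2 - 4*I*s^2 + 18*s - 15*I*s + 18*I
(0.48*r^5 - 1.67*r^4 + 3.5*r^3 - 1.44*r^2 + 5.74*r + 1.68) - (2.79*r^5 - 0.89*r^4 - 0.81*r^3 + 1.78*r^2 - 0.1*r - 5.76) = -2.31*r^5 - 0.78*r^4 + 4.31*r^3 - 3.22*r^2 + 5.84*r + 7.44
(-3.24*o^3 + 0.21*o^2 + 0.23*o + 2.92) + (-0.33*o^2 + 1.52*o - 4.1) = -3.24*o^3 - 0.12*o^2 + 1.75*o - 1.18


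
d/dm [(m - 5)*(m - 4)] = 2*m - 9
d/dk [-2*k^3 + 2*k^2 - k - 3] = -6*k^2 + 4*k - 1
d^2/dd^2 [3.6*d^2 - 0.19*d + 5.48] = 7.20000000000000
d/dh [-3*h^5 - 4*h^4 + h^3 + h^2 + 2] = h*(-15*h^3 - 16*h^2 + 3*h + 2)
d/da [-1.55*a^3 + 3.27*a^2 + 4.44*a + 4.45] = -4.65*a^2 + 6.54*a + 4.44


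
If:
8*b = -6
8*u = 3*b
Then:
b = -3/4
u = -9/32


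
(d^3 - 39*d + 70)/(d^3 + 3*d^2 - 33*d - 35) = (d - 2)/(d + 1)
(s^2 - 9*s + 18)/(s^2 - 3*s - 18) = (s - 3)/(s + 3)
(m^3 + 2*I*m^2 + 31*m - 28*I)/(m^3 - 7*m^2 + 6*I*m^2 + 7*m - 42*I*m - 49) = (m - 4*I)/(m - 7)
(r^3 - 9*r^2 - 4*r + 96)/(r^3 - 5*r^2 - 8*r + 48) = (r - 8)/(r - 4)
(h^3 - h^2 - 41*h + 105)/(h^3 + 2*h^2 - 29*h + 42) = (h - 5)/(h - 2)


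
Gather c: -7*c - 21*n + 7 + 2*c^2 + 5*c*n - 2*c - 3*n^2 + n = 2*c^2 + c*(5*n - 9) - 3*n^2 - 20*n + 7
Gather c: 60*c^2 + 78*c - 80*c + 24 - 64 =60*c^2 - 2*c - 40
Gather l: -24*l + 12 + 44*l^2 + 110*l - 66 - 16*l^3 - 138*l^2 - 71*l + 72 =-16*l^3 - 94*l^2 + 15*l + 18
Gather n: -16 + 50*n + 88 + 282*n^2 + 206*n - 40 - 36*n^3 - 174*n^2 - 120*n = -36*n^3 + 108*n^2 + 136*n + 32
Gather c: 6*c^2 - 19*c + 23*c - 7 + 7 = 6*c^2 + 4*c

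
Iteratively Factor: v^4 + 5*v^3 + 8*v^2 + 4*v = (v + 2)*(v^3 + 3*v^2 + 2*v) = (v + 2)^2*(v^2 + v) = (v + 1)*(v + 2)^2*(v)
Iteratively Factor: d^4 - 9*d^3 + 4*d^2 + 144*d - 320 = (d - 4)*(d^3 - 5*d^2 - 16*d + 80) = (d - 5)*(d - 4)*(d^2 - 16) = (d - 5)*(d - 4)*(d + 4)*(d - 4)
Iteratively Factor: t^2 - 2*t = (t - 2)*(t)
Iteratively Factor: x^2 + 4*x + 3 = (x + 3)*(x + 1)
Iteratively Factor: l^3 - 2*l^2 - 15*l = (l + 3)*(l^2 - 5*l) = l*(l + 3)*(l - 5)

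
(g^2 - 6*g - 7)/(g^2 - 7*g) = (g + 1)/g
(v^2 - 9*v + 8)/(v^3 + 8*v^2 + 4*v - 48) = (v^2 - 9*v + 8)/(v^3 + 8*v^2 + 4*v - 48)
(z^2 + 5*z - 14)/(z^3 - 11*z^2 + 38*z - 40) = (z + 7)/(z^2 - 9*z + 20)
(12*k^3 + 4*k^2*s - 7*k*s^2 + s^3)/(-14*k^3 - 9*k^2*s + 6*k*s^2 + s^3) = (-6*k + s)/(7*k + s)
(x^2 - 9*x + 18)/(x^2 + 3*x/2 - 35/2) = 2*(x^2 - 9*x + 18)/(2*x^2 + 3*x - 35)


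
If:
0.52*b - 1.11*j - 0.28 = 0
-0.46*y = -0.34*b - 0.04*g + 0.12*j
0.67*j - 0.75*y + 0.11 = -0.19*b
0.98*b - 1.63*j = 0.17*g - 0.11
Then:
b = -7.37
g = -6.32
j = -3.70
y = -5.03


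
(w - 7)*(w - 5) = w^2 - 12*w + 35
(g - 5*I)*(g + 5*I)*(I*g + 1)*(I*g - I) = -g^4 + g^3 + I*g^3 - 25*g^2 - I*g^2 + 25*g + 25*I*g - 25*I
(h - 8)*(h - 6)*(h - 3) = h^3 - 17*h^2 + 90*h - 144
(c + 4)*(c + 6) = c^2 + 10*c + 24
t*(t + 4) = t^2 + 4*t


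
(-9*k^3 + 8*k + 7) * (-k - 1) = 9*k^4 + 9*k^3 - 8*k^2 - 15*k - 7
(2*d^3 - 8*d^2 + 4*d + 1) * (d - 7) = 2*d^4 - 22*d^3 + 60*d^2 - 27*d - 7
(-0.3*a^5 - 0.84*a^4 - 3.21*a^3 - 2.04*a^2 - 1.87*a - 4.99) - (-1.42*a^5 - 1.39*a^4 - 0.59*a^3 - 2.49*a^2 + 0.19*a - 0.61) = 1.12*a^5 + 0.55*a^4 - 2.62*a^3 + 0.45*a^2 - 2.06*a - 4.38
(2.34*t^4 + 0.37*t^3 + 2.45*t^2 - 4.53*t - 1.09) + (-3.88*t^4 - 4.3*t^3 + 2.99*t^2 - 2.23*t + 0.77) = -1.54*t^4 - 3.93*t^3 + 5.44*t^2 - 6.76*t - 0.32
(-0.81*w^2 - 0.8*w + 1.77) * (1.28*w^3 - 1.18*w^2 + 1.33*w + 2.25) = -1.0368*w^5 - 0.0682*w^4 + 2.1323*w^3 - 4.9751*w^2 + 0.5541*w + 3.9825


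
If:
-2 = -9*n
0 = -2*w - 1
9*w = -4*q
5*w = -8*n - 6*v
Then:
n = 2/9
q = 9/8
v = 13/108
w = -1/2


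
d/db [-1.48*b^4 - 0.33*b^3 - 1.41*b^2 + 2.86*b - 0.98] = -5.92*b^3 - 0.99*b^2 - 2.82*b + 2.86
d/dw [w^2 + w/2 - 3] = 2*w + 1/2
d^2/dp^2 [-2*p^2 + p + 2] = -4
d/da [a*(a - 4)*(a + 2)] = 3*a^2 - 4*a - 8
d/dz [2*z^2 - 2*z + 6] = 4*z - 2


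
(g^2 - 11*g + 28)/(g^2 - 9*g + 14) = (g - 4)/(g - 2)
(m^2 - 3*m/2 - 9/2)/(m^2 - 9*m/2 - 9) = (m - 3)/(m - 6)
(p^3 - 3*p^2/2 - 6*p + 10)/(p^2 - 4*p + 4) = p + 5/2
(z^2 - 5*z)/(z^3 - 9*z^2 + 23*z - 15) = z/(z^2 - 4*z + 3)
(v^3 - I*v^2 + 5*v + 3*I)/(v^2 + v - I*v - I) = (v^3 - I*v^2 + 5*v + 3*I)/(v^2 + v - I*v - I)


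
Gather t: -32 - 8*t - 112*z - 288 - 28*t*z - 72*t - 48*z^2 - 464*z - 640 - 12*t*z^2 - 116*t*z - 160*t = t*(-12*z^2 - 144*z - 240) - 48*z^2 - 576*z - 960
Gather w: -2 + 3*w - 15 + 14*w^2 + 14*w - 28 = 14*w^2 + 17*w - 45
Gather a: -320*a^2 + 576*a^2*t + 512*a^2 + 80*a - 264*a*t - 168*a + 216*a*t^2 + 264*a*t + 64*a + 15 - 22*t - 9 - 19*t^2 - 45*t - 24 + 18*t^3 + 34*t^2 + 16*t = a^2*(576*t + 192) + a*(216*t^2 - 24) + 18*t^3 + 15*t^2 - 51*t - 18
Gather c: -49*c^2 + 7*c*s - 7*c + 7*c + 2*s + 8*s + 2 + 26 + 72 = -49*c^2 + 7*c*s + 10*s + 100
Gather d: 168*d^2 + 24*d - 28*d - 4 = 168*d^2 - 4*d - 4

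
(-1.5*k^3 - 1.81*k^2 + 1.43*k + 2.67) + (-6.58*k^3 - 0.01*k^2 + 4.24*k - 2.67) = -8.08*k^3 - 1.82*k^2 + 5.67*k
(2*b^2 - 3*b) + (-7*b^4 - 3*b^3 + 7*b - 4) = -7*b^4 - 3*b^3 + 2*b^2 + 4*b - 4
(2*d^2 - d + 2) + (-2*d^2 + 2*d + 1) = d + 3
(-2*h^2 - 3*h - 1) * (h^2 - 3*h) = -2*h^4 + 3*h^3 + 8*h^2 + 3*h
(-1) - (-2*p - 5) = 2*p + 4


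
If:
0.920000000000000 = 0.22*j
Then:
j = 4.18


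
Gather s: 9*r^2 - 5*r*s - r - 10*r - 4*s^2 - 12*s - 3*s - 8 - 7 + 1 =9*r^2 - 11*r - 4*s^2 + s*(-5*r - 15) - 14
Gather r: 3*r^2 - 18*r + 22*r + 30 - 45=3*r^2 + 4*r - 15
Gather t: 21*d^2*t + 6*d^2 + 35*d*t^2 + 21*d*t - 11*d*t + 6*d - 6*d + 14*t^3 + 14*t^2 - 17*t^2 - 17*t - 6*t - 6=6*d^2 + 14*t^3 + t^2*(35*d - 3) + t*(21*d^2 + 10*d - 23) - 6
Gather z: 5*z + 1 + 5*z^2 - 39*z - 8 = 5*z^2 - 34*z - 7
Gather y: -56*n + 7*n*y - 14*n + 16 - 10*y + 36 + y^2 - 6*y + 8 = -70*n + y^2 + y*(7*n - 16) + 60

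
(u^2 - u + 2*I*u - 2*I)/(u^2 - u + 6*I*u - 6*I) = (u + 2*I)/(u + 6*I)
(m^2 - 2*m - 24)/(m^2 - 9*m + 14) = (m^2 - 2*m - 24)/(m^2 - 9*m + 14)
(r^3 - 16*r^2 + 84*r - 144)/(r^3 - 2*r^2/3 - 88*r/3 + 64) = 3*(r^2 - 12*r + 36)/(3*r^2 + 10*r - 48)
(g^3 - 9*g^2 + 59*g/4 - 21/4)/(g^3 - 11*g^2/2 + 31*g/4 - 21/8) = 2*(g - 7)/(2*g - 7)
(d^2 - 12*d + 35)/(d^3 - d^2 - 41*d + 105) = (d - 7)/(d^2 + 4*d - 21)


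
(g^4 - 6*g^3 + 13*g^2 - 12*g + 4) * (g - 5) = g^5 - 11*g^4 + 43*g^3 - 77*g^2 + 64*g - 20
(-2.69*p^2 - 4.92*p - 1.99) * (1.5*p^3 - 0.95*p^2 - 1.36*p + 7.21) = -4.035*p^5 - 4.8245*p^4 + 5.3474*p^3 - 10.8132*p^2 - 32.7668*p - 14.3479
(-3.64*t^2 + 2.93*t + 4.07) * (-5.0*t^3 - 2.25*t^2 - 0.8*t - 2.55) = 18.2*t^5 - 6.46*t^4 - 24.0305*t^3 - 2.2195*t^2 - 10.7275*t - 10.3785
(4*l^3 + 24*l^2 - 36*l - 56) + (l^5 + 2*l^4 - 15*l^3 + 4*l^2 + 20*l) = l^5 + 2*l^4 - 11*l^3 + 28*l^2 - 16*l - 56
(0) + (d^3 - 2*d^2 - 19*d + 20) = d^3 - 2*d^2 - 19*d + 20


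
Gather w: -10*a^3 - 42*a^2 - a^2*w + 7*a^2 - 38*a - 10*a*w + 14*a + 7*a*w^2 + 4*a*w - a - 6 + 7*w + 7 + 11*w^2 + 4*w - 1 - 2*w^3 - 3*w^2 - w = -10*a^3 - 35*a^2 - 25*a - 2*w^3 + w^2*(7*a + 8) + w*(-a^2 - 6*a + 10)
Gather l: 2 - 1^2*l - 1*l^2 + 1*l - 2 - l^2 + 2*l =-2*l^2 + 2*l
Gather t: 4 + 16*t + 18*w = 16*t + 18*w + 4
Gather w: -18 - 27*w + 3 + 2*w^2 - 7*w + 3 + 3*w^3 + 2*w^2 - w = 3*w^3 + 4*w^2 - 35*w - 12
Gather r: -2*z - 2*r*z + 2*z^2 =-2*r*z + 2*z^2 - 2*z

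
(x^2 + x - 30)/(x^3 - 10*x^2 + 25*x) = (x + 6)/(x*(x - 5))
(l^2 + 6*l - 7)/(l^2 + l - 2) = (l + 7)/(l + 2)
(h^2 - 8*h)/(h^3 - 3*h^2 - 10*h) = (8 - h)/(-h^2 + 3*h + 10)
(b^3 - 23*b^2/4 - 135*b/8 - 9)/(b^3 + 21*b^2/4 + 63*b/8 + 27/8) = (b - 8)/(b + 3)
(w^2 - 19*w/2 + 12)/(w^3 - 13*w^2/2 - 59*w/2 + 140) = (2*w - 3)/(2*w^2 + 3*w - 35)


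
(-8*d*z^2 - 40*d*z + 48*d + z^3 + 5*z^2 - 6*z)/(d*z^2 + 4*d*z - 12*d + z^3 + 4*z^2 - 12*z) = (-8*d*z + 8*d + z^2 - z)/(d*z - 2*d + z^2 - 2*z)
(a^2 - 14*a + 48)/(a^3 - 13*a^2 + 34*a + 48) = 1/(a + 1)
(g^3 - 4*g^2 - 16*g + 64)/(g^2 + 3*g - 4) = (g^2 - 8*g + 16)/(g - 1)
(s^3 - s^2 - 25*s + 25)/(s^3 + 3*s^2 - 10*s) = (s^2 - 6*s + 5)/(s*(s - 2))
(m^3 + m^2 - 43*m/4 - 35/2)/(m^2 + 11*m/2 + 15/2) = (m^2 - 3*m/2 - 7)/(m + 3)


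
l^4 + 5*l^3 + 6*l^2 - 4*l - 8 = (l - 1)*(l + 2)^3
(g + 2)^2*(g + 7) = g^3 + 11*g^2 + 32*g + 28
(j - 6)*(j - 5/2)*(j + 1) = j^3 - 15*j^2/2 + 13*j/2 + 15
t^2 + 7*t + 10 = (t + 2)*(t + 5)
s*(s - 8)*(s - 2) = s^3 - 10*s^2 + 16*s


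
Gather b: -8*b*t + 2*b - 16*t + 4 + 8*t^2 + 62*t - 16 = b*(2 - 8*t) + 8*t^2 + 46*t - 12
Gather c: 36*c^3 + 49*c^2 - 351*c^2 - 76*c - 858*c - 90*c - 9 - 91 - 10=36*c^3 - 302*c^2 - 1024*c - 110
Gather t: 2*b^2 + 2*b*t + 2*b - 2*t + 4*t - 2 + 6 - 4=2*b^2 + 2*b + t*(2*b + 2)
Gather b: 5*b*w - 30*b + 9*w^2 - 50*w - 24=b*(5*w - 30) + 9*w^2 - 50*w - 24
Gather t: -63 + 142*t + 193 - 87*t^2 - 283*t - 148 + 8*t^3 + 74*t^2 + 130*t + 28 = 8*t^3 - 13*t^2 - 11*t + 10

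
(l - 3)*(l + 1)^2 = l^3 - l^2 - 5*l - 3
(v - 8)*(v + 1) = v^2 - 7*v - 8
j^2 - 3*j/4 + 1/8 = (j - 1/2)*(j - 1/4)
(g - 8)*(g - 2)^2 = g^3 - 12*g^2 + 36*g - 32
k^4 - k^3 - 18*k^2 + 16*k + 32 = (k - 4)*(k - 2)*(k + 1)*(k + 4)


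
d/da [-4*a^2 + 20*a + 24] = 20 - 8*a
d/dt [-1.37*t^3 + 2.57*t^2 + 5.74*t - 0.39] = -4.11*t^2 + 5.14*t + 5.74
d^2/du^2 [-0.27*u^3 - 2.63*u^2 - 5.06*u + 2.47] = -1.62*u - 5.26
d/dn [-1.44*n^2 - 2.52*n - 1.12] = -2.88*n - 2.52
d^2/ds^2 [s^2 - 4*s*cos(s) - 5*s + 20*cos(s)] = 4*s*cos(s) + 8*sin(s) - 20*cos(s) + 2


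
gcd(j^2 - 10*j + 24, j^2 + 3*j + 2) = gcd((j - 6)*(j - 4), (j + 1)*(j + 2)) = 1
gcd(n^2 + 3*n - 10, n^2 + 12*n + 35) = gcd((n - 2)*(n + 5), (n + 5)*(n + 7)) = n + 5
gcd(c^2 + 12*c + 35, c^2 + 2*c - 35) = c + 7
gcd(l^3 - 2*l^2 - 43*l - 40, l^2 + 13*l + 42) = 1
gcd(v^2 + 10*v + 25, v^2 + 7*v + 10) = v + 5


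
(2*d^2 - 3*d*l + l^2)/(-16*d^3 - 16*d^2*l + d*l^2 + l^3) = (-2*d^2 + 3*d*l - l^2)/(16*d^3 + 16*d^2*l - d*l^2 - l^3)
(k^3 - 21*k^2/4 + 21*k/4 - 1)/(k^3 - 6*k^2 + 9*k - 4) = (k - 1/4)/(k - 1)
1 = 1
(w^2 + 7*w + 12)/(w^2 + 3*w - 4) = (w + 3)/(w - 1)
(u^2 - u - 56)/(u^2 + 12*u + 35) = (u - 8)/(u + 5)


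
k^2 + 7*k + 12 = (k + 3)*(k + 4)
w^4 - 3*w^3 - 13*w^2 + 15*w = w*(w - 5)*(w - 1)*(w + 3)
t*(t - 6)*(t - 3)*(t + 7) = t^4 - 2*t^3 - 45*t^2 + 126*t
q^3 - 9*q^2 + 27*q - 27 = (q - 3)^3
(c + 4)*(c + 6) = c^2 + 10*c + 24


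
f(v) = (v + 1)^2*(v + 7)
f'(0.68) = 28.63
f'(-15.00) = 420.00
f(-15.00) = -1568.00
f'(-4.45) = -5.69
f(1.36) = 46.56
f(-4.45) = 30.35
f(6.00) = 637.00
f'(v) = (v + 1)^2 + (v + 7)*(2*v + 2)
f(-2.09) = 5.83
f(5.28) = 484.30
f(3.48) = 210.34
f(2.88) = 148.74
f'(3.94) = 132.49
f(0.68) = 21.68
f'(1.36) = 45.03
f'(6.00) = 231.00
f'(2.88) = 91.72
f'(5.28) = 193.68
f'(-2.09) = -9.52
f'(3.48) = 113.97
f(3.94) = 266.98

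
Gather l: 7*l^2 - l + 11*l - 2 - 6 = 7*l^2 + 10*l - 8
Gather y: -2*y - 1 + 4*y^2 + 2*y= 4*y^2 - 1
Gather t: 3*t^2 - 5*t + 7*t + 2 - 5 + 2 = 3*t^2 + 2*t - 1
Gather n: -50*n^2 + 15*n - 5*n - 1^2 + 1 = -50*n^2 + 10*n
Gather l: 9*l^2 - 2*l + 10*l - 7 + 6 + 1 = 9*l^2 + 8*l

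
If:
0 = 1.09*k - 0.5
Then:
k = 0.46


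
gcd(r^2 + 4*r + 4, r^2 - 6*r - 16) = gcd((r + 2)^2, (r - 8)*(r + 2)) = r + 2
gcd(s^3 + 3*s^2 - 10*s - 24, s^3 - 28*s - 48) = s^2 + 6*s + 8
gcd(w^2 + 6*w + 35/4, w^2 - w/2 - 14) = w + 7/2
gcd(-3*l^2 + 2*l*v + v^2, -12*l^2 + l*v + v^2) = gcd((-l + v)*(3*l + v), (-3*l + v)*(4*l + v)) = 1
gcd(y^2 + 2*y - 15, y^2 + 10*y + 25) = y + 5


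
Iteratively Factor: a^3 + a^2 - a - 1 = (a - 1)*(a^2 + 2*a + 1) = (a - 1)*(a + 1)*(a + 1)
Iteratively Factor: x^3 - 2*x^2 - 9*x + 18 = (x - 2)*(x^2 - 9) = (x - 2)*(x + 3)*(x - 3)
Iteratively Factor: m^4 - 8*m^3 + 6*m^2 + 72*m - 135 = (m - 3)*(m^3 - 5*m^2 - 9*m + 45) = (m - 5)*(m - 3)*(m^2 - 9) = (m - 5)*(m - 3)*(m + 3)*(m - 3)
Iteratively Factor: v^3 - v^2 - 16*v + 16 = (v - 1)*(v^2 - 16) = (v - 4)*(v - 1)*(v + 4)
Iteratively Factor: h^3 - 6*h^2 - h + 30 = (h - 5)*(h^2 - h - 6) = (h - 5)*(h + 2)*(h - 3)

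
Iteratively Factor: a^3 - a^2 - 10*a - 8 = (a + 1)*(a^2 - 2*a - 8) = (a + 1)*(a + 2)*(a - 4)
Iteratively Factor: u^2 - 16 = (u - 4)*(u + 4)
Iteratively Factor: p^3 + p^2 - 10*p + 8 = (p + 4)*(p^2 - 3*p + 2) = (p - 1)*(p + 4)*(p - 2)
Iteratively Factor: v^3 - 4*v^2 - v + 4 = (v - 1)*(v^2 - 3*v - 4) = (v - 1)*(v + 1)*(v - 4)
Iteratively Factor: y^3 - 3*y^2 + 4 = (y - 2)*(y^2 - y - 2) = (y - 2)*(y + 1)*(y - 2)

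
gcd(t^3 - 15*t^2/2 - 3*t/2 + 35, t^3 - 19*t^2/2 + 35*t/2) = t^2 - 19*t/2 + 35/2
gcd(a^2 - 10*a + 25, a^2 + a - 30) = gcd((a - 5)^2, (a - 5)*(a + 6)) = a - 5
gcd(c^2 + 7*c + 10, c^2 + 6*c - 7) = 1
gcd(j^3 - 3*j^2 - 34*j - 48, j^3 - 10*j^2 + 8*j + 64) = j^2 - 6*j - 16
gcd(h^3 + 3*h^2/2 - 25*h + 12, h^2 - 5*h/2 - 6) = h - 4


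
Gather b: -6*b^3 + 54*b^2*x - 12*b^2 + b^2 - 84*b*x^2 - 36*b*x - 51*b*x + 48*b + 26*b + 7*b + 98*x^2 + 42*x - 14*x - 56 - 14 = -6*b^3 + b^2*(54*x - 11) + b*(-84*x^2 - 87*x + 81) + 98*x^2 + 28*x - 70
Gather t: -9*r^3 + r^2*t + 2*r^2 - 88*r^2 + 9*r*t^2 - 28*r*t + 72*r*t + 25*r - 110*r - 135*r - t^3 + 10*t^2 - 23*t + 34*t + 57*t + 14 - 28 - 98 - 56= -9*r^3 - 86*r^2 - 220*r - t^3 + t^2*(9*r + 10) + t*(r^2 + 44*r + 68) - 168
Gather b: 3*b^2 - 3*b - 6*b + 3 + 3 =3*b^2 - 9*b + 6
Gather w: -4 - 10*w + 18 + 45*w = 35*w + 14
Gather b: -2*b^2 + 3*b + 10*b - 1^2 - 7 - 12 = -2*b^2 + 13*b - 20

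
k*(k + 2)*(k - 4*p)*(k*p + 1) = k^4*p - 4*k^3*p^2 + 2*k^3*p + k^3 - 8*k^2*p^2 - 4*k^2*p + 2*k^2 - 8*k*p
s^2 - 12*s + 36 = (s - 6)^2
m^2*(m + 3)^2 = m^4 + 6*m^3 + 9*m^2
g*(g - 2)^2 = g^3 - 4*g^2 + 4*g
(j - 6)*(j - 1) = j^2 - 7*j + 6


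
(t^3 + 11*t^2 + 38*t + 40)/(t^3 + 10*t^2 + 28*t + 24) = (t^2 + 9*t + 20)/(t^2 + 8*t + 12)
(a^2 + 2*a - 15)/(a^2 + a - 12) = (a + 5)/(a + 4)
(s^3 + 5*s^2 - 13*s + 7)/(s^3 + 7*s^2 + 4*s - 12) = (s^2 + 6*s - 7)/(s^2 + 8*s + 12)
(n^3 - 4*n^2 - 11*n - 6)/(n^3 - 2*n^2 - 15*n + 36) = (n^3 - 4*n^2 - 11*n - 6)/(n^3 - 2*n^2 - 15*n + 36)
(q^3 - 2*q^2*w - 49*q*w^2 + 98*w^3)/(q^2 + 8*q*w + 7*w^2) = (q^2 - 9*q*w + 14*w^2)/(q + w)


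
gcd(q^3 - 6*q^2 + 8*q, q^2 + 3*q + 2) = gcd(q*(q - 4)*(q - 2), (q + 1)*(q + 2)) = 1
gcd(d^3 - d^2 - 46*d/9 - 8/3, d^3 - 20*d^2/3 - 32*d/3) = d + 4/3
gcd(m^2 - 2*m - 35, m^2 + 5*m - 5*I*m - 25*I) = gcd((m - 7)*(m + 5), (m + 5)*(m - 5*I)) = m + 5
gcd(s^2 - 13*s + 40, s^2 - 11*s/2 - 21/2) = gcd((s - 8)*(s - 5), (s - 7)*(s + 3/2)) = 1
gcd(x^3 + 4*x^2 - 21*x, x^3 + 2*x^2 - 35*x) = x^2 + 7*x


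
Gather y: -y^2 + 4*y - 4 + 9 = -y^2 + 4*y + 5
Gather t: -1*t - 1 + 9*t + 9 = 8*t + 8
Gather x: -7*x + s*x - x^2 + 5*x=-x^2 + x*(s - 2)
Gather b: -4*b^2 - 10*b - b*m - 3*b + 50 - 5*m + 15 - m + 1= -4*b^2 + b*(-m - 13) - 6*m + 66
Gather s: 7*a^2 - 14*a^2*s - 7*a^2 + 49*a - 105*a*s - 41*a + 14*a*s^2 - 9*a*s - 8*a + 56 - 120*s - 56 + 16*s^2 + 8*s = s^2*(14*a + 16) + s*(-14*a^2 - 114*a - 112)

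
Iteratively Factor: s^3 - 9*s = (s - 3)*(s^2 + 3*s) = (s - 3)*(s + 3)*(s)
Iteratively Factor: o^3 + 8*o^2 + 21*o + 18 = (o + 3)*(o^2 + 5*o + 6) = (o + 2)*(o + 3)*(o + 3)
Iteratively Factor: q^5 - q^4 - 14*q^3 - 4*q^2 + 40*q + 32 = (q + 2)*(q^4 - 3*q^3 - 8*q^2 + 12*q + 16) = (q - 4)*(q + 2)*(q^3 + q^2 - 4*q - 4) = (q - 4)*(q + 2)^2*(q^2 - q - 2) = (q - 4)*(q - 2)*(q + 2)^2*(q + 1)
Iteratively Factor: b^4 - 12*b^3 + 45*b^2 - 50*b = (b - 2)*(b^3 - 10*b^2 + 25*b) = (b - 5)*(b - 2)*(b^2 - 5*b) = (b - 5)^2*(b - 2)*(b)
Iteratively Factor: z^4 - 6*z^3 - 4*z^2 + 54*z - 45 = (z - 5)*(z^3 - z^2 - 9*z + 9) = (z - 5)*(z - 3)*(z^2 + 2*z - 3) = (z - 5)*(z - 3)*(z - 1)*(z + 3)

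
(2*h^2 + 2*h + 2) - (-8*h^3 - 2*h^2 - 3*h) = 8*h^3 + 4*h^2 + 5*h + 2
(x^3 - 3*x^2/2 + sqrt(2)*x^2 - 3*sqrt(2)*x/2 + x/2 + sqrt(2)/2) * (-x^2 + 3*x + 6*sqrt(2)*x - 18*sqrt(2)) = -x^5 + 9*x^4/2 + 5*sqrt(2)*x^4 - 45*sqrt(2)*x^3/2 + 7*x^3 - 105*x^2/2 + 25*sqrt(2)*x^2 - 15*sqrt(2)*x/2 + 60*x - 18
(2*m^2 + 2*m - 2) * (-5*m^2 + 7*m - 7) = -10*m^4 + 4*m^3 + 10*m^2 - 28*m + 14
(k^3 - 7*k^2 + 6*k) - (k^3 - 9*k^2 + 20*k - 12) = 2*k^2 - 14*k + 12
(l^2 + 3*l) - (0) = l^2 + 3*l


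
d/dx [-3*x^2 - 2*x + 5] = -6*x - 2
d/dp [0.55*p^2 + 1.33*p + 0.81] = 1.1*p + 1.33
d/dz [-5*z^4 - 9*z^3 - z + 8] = -20*z^3 - 27*z^2 - 1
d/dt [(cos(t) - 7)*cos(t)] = (7 - 2*cos(t))*sin(t)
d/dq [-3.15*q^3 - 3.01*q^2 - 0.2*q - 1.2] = -9.45*q^2 - 6.02*q - 0.2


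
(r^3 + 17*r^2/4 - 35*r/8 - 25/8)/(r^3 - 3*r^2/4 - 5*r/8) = (r + 5)/r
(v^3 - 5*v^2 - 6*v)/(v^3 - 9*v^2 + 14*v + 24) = v/(v - 4)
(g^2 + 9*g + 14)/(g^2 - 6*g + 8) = (g^2 + 9*g + 14)/(g^2 - 6*g + 8)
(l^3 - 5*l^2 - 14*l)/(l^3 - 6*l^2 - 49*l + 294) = l*(l + 2)/(l^2 + l - 42)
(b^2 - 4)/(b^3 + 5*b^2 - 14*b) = (b + 2)/(b*(b + 7))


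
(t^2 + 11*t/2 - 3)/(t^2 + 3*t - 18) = (t - 1/2)/(t - 3)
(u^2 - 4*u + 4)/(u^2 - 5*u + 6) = (u - 2)/(u - 3)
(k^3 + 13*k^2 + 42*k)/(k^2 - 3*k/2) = 2*(k^2 + 13*k + 42)/(2*k - 3)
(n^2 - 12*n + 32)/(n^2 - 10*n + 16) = (n - 4)/(n - 2)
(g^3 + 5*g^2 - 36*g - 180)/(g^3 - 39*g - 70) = (g^2 - 36)/(g^2 - 5*g - 14)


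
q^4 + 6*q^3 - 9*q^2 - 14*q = q*(q - 2)*(q + 1)*(q + 7)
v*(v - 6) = v^2 - 6*v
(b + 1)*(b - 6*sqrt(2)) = b^2 - 6*sqrt(2)*b + b - 6*sqrt(2)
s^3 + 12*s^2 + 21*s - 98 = (s - 2)*(s + 7)^2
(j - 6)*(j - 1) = j^2 - 7*j + 6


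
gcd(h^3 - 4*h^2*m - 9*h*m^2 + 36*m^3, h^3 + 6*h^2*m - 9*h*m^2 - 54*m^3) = h^2 - 9*m^2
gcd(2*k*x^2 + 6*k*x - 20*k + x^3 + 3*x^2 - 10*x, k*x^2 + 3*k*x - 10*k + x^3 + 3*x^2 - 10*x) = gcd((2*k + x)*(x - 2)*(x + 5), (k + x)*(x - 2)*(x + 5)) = x^2 + 3*x - 10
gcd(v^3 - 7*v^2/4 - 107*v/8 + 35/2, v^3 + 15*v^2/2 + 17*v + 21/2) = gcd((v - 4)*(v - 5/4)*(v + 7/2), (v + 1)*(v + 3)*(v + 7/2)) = v + 7/2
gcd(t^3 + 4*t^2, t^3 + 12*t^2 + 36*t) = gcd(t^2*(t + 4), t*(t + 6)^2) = t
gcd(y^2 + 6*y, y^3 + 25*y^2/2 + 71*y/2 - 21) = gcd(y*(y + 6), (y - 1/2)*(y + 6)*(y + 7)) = y + 6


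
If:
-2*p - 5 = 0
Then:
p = -5/2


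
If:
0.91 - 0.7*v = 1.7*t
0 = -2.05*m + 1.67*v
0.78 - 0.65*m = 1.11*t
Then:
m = 2.09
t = -0.52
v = 2.56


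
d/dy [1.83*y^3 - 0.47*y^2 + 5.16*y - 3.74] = 5.49*y^2 - 0.94*y + 5.16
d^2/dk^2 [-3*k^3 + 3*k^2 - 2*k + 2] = 6 - 18*k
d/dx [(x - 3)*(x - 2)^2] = (x - 2)*(3*x - 8)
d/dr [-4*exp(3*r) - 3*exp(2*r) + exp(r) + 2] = (-12*exp(2*r) - 6*exp(r) + 1)*exp(r)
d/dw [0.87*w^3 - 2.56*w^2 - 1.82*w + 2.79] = 2.61*w^2 - 5.12*w - 1.82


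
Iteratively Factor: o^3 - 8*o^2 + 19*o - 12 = (o - 4)*(o^2 - 4*o + 3) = (o - 4)*(o - 3)*(o - 1)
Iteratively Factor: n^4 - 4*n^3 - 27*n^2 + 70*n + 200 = (n + 2)*(n^3 - 6*n^2 - 15*n + 100) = (n + 2)*(n + 4)*(n^2 - 10*n + 25) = (n - 5)*(n + 2)*(n + 4)*(n - 5)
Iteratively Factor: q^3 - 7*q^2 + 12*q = (q - 3)*(q^2 - 4*q) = (q - 4)*(q - 3)*(q)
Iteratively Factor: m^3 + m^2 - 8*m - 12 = (m + 2)*(m^2 - m - 6) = (m - 3)*(m + 2)*(m + 2)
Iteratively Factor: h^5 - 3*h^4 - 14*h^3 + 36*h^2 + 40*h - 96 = (h + 3)*(h^4 - 6*h^3 + 4*h^2 + 24*h - 32) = (h + 2)*(h + 3)*(h^3 - 8*h^2 + 20*h - 16) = (h - 4)*(h + 2)*(h + 3)*(h^2 - 4*h + 4) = (h - 4)*(h - 2)*(h + 2)*(h + 3)*(h - 2)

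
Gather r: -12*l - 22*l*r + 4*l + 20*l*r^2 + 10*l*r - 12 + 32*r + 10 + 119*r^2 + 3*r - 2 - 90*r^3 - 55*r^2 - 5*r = -8*l - 90*r^3 + r^2*(20*l + 64) + r*(30 - 12*l) - 4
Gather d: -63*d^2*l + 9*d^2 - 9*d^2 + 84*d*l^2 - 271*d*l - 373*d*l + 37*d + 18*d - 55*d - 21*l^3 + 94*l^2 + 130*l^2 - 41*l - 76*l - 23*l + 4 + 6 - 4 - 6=-63*d^2*l + d*(84*l^2 - 644*l) - 21*l^3 + 224*l^2 - 140*l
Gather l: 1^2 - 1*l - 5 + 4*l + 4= 3*l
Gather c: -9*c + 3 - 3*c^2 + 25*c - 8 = -3*c^2 + 16*c - 5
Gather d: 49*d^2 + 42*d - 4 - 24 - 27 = 49*d^2 + 42*d - 55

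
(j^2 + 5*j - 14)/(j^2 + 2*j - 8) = (j + 7)/(j + 4)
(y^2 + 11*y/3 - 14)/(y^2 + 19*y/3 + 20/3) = (3*y^2 + 11*y - 42)/(3*y^2 + 19*y + 20)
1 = 1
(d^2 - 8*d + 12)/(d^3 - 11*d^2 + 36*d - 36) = 1/(d - 3)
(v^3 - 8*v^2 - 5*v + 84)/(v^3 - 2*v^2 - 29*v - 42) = (v - 4)/(v + 2)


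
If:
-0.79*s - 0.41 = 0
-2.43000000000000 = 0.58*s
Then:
No Solution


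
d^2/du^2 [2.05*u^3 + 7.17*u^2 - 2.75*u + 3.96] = 12.3*u + 14.34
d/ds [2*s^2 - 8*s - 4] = 4*s - 8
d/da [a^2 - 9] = 2*a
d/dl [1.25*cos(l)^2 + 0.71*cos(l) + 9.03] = -(2.5*cos(l) + 0.71)*sin(l)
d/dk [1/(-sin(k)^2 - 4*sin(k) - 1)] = 2*(sin(k) + 2)*cos(k)/(sin(k)^2 + 4*sin(k) + 1)^2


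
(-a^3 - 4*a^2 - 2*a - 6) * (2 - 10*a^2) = 10*a^5 + 40*a^4 + 18*a^3 + 52*a^2 - 4*a - 12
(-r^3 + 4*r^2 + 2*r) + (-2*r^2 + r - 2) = -r^3 + 2*r^2 + 3*r - 2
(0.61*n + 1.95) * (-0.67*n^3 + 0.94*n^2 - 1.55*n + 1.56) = -0.4087*n^4 - 0.7331*n^3 + 0.8875*n^2 - 2.0709*n + 3.042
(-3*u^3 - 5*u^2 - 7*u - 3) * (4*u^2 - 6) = -12*u^5 - 20*u^4 - 10*u^3 + 18*u^2 + 42*u + 18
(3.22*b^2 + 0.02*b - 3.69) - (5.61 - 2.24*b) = 3.22*b^2 + 2.26*b - 9.3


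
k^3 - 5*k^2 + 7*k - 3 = (k - 3)*(k - 1)^2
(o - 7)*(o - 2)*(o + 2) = o^3 - 7*o^2 - 4*o + 28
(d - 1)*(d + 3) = d^2 + 2*d - 3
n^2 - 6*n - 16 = (n - 8)*(n + 2)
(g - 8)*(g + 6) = g^2 - 2*g - 48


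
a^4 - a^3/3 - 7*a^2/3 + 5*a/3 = a*(a - 1)^2*(a + 5/3)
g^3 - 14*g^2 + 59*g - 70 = (g - 7)*(g - 5)*(g - 2)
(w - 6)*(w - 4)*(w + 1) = w^3 - 9*w^2 + 14*w + 24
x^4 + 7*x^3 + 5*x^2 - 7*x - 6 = (x - 1)*(x + 1)^2*(x + 6)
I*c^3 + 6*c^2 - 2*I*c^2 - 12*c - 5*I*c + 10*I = (c - 2)*(c - 5*I)*(I*c + 1)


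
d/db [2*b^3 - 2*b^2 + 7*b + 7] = 6*b^2 - 4*b + 7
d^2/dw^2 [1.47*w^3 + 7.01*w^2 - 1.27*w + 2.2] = 8.82*w + 14.02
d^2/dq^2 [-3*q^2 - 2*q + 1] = -6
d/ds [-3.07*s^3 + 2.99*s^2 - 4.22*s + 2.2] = -9.21*s^2 + 5.98*s - 4.22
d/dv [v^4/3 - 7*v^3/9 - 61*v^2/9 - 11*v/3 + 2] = 4*v^3/3 - 7*v^2/3 - 122*v/9 - 11/3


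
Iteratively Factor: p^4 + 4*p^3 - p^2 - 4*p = (p + 1)*(p^3 + 3*p^2 - 4*p) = p*(p + 1)*(p^2 + 3*p - 4) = p*(p + 1)*(p + 4)*(p - 1)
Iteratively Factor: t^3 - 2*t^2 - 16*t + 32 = (t - 4)*(t^2 + 2*t - 8) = (t - 4)*(t + 4)*(t - 2)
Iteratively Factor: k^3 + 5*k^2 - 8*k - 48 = (k + 4)*(k^2 + k - 12) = (k + 4)^2*(k - 3)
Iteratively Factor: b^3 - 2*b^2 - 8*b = (b + 2)*(b^2 - 4*b) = b*(b + 2)*(b - 4)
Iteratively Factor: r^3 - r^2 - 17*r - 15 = (r + 3)*(r^2 - 4*r - 5) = (r + 1)*(r + 3)*(r - 5)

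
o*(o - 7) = o^2 - 7*o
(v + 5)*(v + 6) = v^2 + 11*v + 30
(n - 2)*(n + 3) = n^2 + n - 6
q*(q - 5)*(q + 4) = q^3 - q^2 - 20*q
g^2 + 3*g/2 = g*(g + 3/2)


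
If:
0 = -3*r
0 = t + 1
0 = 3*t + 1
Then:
No Solution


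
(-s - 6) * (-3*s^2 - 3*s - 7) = 3*s^3 + 21*s^2 + 25*s + 42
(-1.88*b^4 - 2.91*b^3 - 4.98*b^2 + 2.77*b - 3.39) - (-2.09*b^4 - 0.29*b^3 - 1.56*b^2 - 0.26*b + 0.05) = 0.21*b^4 - 2.62*b^3 - 3.42*b^2 + 3.03*b - 3.44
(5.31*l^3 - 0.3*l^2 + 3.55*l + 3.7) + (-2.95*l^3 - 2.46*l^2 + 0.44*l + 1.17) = 2.36*l^3 - 2.76*l^2 + 3.99*l + 4.87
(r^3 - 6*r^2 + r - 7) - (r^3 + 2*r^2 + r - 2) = -8*r^2 - 5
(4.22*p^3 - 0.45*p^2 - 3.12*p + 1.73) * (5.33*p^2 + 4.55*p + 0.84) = 22.4926*p^5 + 16.8025*p^4 - 15.1323*p^3 - 5.3531*p^2 + 5.2507*p + 1.4532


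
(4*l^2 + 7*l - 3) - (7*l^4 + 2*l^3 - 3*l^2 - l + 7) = -7*l^4 - 2*l^3 + 7*l^2 + 8*l - 10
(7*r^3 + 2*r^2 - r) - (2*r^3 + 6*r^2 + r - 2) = 5*r^3 - 4*r^2 - 2*r + 2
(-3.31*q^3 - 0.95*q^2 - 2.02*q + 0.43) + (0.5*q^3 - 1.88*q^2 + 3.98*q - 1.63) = -2.81*q^3 - 2.83*q^2 + 1.96*q - 1.2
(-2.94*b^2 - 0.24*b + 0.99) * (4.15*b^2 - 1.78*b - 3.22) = -12.201*b^4 + 4.2372*b^3 + 14.0025*b^2 - 0.9894*b - 3.1878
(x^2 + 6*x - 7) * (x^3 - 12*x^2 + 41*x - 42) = x^5 - 6*x^4 - 38*x^3 + 288*x^2 - 539*x + 294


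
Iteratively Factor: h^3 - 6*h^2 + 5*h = (h)*(h^2 - 6*h + 5) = h*(h - 1)*(h - 5)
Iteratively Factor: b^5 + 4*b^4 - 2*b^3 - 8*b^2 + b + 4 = (b - 1)*(b^4 + 5*b^3 + 3*b^2 - 5*b - 4) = (b - 1)*(b + 1)*(b^3 + 4*b^2 - b - 4) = (b - 1)^2*(b + 1)*(b^2 + 5*b + 4) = (b - 1)^2*(b + 1)*(b + 4)*(b + 1)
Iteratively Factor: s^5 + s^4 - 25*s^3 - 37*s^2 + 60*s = (s - 1)*(s^4 + 2*s^3 - 23*s^2 - 60*s) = (s - 1)*(s + 4)*(s^3 - 2*s^2 - 15*s) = (s - 5)*(s - 1)*(s + 4)*(s^2 + 3*s) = (s - 5)*(s - 1)*(s + 3)*(s + 4)*(s)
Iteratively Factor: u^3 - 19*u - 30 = (u - 5)*(u^2 + 5*u + 6) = (u - 5)*(u + 3)*(u + 2)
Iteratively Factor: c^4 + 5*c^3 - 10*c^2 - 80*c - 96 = (c + 2)*(c^3 + 3*c^2 - 16*c - 48) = (c + 2)*(c + 4)*(c^2 - c - 12) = (c - 4)*(c + 2)*(c + 4)*(c + 3)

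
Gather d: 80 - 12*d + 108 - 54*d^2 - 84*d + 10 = -54*d^2 - 96*d + 198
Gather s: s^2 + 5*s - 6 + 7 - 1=s^2 + 5*s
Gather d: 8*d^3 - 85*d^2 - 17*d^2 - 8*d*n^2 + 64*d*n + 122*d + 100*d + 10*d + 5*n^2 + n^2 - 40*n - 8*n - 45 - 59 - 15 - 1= 8*d^3 - 102*d^2 + d*(-8*n^2 + 64*n + 232) + 6*n^2 - 48*n - 120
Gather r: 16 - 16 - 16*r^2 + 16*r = -16*r^2 + 16*r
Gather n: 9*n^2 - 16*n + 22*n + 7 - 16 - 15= 9*n^2 + 6*n - 24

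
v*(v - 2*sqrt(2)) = v^2 - 2*sqrt(2)*v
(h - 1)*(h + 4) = h^2 + 3*h - 4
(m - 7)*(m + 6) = m^2 - m - 42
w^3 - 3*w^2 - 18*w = w*(w - 6)*(w + 3)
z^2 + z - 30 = (z - 5)*(z + 6)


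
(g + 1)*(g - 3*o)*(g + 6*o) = g^3 + 3*g^2*o + g^2 - 18*g*o^2 + 3*g*o - 18*o^2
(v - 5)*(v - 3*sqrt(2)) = v^2 - 5*v - 3*sqrt(2)*v + 15*sqrt(2)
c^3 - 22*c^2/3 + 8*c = c*(c - 6)*(c - 4/3)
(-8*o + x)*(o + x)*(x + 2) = -8*o^2*x - 16*o^2 - 7*o*x^2 - 14*o*x + x^3 + 2*x^2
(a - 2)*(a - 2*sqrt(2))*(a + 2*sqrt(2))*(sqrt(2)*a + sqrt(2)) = sqrt(2)*a^4 - sqrt(2)*a^3 - 10*sqrt(2)*a^2 + 8*sqrt(2)*a + 16*sqrt(2)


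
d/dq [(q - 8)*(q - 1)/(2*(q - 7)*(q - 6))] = (-2*q^2 + 34*q - 137)/(q^4 - 26*q^3 + 253*q^2 - 1092*q + 1764)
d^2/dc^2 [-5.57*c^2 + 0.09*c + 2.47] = -11.1400000000000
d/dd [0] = 0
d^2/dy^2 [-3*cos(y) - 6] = 3*cos(y)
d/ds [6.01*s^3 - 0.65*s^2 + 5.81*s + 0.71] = 18.03*s^2 - 1.3*s + 5.81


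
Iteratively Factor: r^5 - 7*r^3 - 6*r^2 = (r + 1)*(r^4 - r^3 - 6*r^2) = (r + 1)*(r + 2)*(r^3 - 3*r^2) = r*(r + 1)*(r + 2)*(r^2 - 3*r) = r*(r - 3)*(r + 1)*(r + 2)*(r)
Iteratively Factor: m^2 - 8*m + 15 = (m - 5)*(m - 3)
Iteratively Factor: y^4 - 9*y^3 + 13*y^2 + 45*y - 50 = (y - 5)*(y^3 - 4*y^2 - 7*y + 10) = (y - 5)*(y - 1)*(y^2 - 3*y - 10) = (y - 5)*(y - 1)*(y + 2)*(y - 5)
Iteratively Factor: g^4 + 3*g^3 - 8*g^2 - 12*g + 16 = (g + 4)*(g^3 - g^2 - 4*g + 4) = (g + 2)*(g + 4)*(g^2 - 3*g + 2) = (g - 2)*(g + 2)*(g + 4)*(g - 1)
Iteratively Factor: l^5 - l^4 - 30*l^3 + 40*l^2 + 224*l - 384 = (l + 4)*(l^4 - 5*l^3 - 10*l^2 + 80*l - 96) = (l - 4)*(l + 4)*(l^3 - l^2 - 14*l + 24) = (l - 4)*(l - 2)*(l + 4)*(l^2 + l - 12) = (l - 4)*(l - 2)*(l + 4)^2*(l - 3)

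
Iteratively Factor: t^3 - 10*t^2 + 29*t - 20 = (t - 5)*(t^2 - 5*t + 4) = (t - 5)*(t - 1)*(t - 4)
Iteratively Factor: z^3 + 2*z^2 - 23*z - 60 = (z + 4)*(z^2 - 2*z - 15) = (z - 5)*(z + 4)*(z + 3)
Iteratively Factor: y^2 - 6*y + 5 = (y - 5)*(y - 1)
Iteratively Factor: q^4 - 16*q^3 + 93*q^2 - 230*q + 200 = (q - 2)*(q^3 - 14*q^2 + 65*q - 100) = (q - 5)*(q - 2)*(q^2 - 9*q + 20) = (q - 5)*(q - 4)*(q - 2)*(q - 5)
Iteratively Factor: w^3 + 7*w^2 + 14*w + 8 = (w + 4)*(w^2 + 3*w + 2) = (w + 2)*(w + 4)*(w + 1)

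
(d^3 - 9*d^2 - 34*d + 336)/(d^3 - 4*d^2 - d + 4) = (d^3 - 9*d^2 - 34*d + 336)/(d^3 - 4*d^2 - d + 4)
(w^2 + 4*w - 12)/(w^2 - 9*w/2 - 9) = 2*(-w^2 - 4*w + 12)/(-2*w^2 + 9*w + 18)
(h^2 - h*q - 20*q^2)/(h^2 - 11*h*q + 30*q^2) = (-h - 4*q)/(-h + 6*q)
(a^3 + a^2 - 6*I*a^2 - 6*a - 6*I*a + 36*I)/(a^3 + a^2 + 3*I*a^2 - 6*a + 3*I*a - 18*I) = (a - 6*I)/(a + 3*I)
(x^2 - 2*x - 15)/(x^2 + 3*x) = (x - 5)/x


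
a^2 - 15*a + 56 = (a - 8)*(a - 7)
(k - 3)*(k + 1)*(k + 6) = k^3 + 4*k^2 - 15*k - 18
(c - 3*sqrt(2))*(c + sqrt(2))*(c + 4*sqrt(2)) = c^3 + 2*sqrt(2)*c^2 - 22*c - 24*sqrt(2)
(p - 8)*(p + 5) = p^2 - 3*p - 40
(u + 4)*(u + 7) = u^2 + 11*u + 28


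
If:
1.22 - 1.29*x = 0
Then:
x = 0.95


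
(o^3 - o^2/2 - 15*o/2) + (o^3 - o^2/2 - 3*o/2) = 2*o^3 - o^2 - 9*o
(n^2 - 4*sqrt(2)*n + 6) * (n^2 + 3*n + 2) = n^4 - 4*sqrt(2)*n^3 + 3*n^3 - 12*sqrt(2)*n^2 + 8*n^2 - 8*sqrt(2)*n + 18*n + 12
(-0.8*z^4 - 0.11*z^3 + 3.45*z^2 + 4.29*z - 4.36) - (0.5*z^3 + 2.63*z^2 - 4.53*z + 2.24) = -0.8*z^4 - 0.61*z^3 + 0.82*z^2 + 8.82*z - 6.6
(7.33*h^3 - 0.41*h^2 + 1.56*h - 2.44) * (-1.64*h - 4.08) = -12.0212*h^4 - 29.234*h^3 - 0.8856*h^2 - 2.3632*h + 9.9552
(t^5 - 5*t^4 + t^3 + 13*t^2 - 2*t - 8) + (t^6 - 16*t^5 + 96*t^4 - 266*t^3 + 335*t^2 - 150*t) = t^6 - 15*t^5 + 91*t^4 - 265*t^3 + 348*t^2 - 152*t - 8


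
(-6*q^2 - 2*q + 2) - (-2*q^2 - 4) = -4*q^2 - 2*q + 6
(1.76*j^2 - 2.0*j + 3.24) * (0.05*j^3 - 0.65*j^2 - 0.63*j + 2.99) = 0.088*j^5 - 1.244*j^4 + 0.3532*j^3 + 4.4164*j^2 - 8.0212*j + 9.6876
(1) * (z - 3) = z - 3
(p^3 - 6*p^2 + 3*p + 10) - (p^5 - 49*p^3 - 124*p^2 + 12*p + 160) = -p^5 + 50*p^3 + 118*p^2 - 9*p - 150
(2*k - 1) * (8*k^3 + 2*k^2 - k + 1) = 16*k^4 - 4*k^3 - 4*k^2 + 3*k - 1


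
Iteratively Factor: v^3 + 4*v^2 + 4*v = (v + 2)*(v^2 + 2*v) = v*(v + 2)*(v + 2)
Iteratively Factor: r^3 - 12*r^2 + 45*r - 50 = (r - 2)*(r^2 - 10*r + 25) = (r - 5)*(r - 2)*(r - 5)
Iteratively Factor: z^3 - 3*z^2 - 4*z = (z)*(z^2 - 3*z - 4) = z*(z + 1)*(z - 4)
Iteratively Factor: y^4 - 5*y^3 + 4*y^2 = (y)*(y^3 - 5*y^2 + 4*y) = y^2*(y^2 - 5*y + 4) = y^2*(y - 1)*(y - 4)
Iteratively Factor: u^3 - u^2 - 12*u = (u)*(u^2 - u - 12) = u*(u - 4)*(u + 3)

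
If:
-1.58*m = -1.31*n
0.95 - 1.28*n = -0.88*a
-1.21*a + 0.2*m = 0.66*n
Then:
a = -0.24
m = 0.48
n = 0.58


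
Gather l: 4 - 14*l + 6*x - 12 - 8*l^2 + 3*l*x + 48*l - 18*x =-8*l^2 + l*(3*x + 34) - 12*x - 8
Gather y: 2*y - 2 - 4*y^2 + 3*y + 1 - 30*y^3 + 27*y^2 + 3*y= -30*y^3 + 23*y^2 + 8*y - 1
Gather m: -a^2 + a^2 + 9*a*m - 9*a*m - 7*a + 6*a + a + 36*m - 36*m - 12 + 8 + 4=0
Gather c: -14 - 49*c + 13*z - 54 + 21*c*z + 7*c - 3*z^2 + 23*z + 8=c*(21*z - 42) - 3*z^2 + 36*z - 60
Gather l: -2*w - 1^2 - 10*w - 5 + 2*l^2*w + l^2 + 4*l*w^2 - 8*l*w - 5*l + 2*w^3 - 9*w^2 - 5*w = l^2*(2*w + 1) + l*(4*w^2 - 8*w - 5) + 2*w^3 - 9*w^2 - 17*w - 6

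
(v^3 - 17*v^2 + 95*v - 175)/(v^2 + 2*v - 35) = (v^2 - 12*v + 35)/(v + 7)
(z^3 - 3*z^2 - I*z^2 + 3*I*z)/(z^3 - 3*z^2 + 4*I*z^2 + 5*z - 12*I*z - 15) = z/(z + 5*I)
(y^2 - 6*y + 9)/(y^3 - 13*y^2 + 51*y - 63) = 1/(y - 7)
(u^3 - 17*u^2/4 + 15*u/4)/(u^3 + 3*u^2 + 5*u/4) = (4*u^2 - 17*u + 15)/(4*u^2 + 12*u + 5)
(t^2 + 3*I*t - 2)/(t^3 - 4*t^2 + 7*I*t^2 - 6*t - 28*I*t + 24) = (t + 2*I)/(t^2 + t*(-4 + 6*I) - 24*I)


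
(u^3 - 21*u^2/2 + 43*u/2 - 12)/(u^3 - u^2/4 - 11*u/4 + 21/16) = 8*(u^2 - 9*u + 8)/(8*u^2 + 10*u - 7)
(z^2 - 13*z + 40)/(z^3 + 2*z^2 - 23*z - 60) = (z - 8)/(z^2 + 7*z + 12)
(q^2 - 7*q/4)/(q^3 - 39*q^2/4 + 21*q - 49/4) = q/(q^2 - 8*q + 7)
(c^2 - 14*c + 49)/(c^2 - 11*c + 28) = (c - 7)/(c - 4)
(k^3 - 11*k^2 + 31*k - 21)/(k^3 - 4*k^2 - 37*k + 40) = (k^2 - 10*k + 21)/(k^2 - 3*k - 40)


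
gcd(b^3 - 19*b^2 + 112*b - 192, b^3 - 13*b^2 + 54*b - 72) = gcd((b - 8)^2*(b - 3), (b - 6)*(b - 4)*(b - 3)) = b - 3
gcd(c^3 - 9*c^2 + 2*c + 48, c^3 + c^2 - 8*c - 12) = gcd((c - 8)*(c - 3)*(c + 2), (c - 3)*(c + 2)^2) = c^2 - c - 6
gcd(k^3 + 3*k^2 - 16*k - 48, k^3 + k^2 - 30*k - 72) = k^2 + 7*k + 12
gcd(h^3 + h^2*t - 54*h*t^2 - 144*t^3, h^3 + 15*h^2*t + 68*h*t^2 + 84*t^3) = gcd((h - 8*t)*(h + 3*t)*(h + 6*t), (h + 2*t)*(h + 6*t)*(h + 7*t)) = h + 6*t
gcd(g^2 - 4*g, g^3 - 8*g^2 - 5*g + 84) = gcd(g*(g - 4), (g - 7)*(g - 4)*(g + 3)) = g - 4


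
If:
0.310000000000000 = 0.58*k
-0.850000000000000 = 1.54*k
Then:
No Solution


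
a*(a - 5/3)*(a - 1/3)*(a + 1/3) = a^4 - 5*a^3/3 - a^2/9 + 5*a/27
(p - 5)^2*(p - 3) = p^3 - 13*p^2 + 55*p - 75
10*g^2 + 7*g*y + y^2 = (2*g + y)*(5*g + y)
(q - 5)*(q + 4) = q^2 - q - 20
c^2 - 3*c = c*(c - 3)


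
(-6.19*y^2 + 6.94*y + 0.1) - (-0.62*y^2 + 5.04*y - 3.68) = -5.57*y^2 + 1.9*y + 3.78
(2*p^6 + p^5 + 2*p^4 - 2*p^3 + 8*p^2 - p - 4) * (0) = 0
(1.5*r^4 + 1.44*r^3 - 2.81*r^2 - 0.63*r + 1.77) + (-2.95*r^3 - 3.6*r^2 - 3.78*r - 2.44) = 1.5*r^4 - 1.51*r^3 - 6.41*r^2 - 4.41*r - 0.67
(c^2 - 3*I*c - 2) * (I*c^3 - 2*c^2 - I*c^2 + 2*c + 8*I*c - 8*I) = I*c^5 + c^4 - I*c^4 - c^3 + 12*I*c^3 + 28*c^2 - 12*I*c^2 - 28*c - 16*I*c + 16*I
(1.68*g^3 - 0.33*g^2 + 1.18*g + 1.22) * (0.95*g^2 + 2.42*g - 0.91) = 1.596*g^5 + 3.7521*g^4 - 1.2064*g^3 + 4.3149*g^2 + 1.8786*g - 1.1102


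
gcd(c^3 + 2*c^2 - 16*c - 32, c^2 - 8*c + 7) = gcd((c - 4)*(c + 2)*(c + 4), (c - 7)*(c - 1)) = 1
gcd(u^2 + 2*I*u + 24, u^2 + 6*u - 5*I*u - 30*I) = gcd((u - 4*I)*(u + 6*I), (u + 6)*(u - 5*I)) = 1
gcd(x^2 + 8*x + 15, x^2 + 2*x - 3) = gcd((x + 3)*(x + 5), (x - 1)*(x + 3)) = x + 3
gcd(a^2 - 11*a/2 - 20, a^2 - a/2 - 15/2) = a + 5/2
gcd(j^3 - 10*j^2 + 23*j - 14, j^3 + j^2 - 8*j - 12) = 1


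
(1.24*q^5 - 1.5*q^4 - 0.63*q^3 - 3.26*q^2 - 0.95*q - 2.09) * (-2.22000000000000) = -2.7528*q^5 + 3.33*q^4 + 1.3986*q^3 + 7.2372*q^2 + 2.109*q + 4.6398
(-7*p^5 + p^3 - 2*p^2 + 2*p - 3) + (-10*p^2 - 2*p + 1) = -7*p^5 + p^3 - 12*p^2 - 2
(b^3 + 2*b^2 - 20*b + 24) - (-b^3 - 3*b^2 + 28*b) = 2*b^3 + 5*b^2 - 48*b + 24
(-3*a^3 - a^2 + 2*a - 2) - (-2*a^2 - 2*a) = -3*a^3 + a^2 + 4*a - 2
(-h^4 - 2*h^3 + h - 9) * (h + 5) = -h^5 - 7*h^4 - 10*h^3 + h^2 - 4*h - 45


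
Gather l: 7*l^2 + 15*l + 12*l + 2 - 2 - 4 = 7*l^2 + 27*l - 4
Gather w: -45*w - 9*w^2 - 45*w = -9*w^2 - 90*w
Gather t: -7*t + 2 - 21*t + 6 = 8 - 28*t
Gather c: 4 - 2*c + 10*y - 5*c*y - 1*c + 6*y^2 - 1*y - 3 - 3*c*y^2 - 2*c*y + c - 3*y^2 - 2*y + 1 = c*(-3*y^2 - 7*y - 2) + 3*y^2 + 7*y + 2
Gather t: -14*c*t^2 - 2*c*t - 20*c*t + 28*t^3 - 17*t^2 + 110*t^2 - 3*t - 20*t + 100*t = 28*t^3 + t^2*(93 - 14*c) + t*(77 - 22*c)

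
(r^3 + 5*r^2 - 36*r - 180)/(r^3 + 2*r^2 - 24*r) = (r^2 - r - 30)/(r*(r - 4))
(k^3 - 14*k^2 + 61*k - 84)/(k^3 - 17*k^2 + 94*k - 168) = (k - 3)/(k - 6)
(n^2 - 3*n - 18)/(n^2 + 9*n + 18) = (n - 6)/(n + 6)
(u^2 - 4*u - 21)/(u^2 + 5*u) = (u^2 - 4*u - 21)/(u*(u + 5))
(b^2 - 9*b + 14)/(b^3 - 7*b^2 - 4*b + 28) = 1/(b + 2)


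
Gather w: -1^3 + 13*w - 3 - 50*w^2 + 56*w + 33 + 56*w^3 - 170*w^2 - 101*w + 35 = 56*w^3 - 220*w^2 - 32*w + 64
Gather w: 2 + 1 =3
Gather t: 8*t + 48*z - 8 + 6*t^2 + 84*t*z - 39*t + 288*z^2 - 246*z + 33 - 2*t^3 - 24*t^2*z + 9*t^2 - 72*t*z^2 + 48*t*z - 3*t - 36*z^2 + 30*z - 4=-2*t^3 + t^2*(15 - 24*z) + t*(-72*z^2 + 132*z - 34) + 252*z^2 - 168*z + 21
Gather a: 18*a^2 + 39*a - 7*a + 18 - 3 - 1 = 18*a^2 + 32*a + 14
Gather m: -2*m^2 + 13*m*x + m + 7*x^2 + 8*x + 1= -2*m^2 + m*(13*x + 1) + 7*x^2 + 8*x + 1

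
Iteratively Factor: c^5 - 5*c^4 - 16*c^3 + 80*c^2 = (c)*(c^4 - 5*c^3 - 16*c^2 + 80*c) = c*(c - 4)*(c^3 - c^2 - 20*c) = c*(c - 4)*(c + 4)*(c^2 - 5*c) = c*(c - 5)*(c - 4)*(c + 4)*(c)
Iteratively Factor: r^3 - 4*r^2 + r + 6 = (r - 2)*(r^2 - 2*r - 3) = (r - 3)*(r - 2)*(r + 1)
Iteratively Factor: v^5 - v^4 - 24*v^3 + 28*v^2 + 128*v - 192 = (v + 3)*(v^4 - 4*v^3 - 12*v^2 + 64*v - 64) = (v - 4)*(v + 3)*(v^3 - 12*v + 16) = (v - 4)*(v - 2)*(v + 3)*(v^2 + 2*v - 8) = (v - 4)*(v - 2)*(v + 3)*(v + 4)*(v - 2)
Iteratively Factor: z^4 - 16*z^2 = (z - 4)*(z^3 + 4*z^2) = (z - 4)*(z + 4)*(z^2) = z*(z - 4)*(z + 4)*(z)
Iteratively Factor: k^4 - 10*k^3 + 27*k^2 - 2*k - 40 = (k + 1)*(k^3 - 11*k^2 + 38*k - 40) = (k - 2)*(k + 1)*(k^2 - 9*k + 20) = (k - 5)*(k - 2)*(k + 1)*(k - 4)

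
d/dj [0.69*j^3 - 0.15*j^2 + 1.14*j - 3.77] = 2.07*j^2 - 0.3*j + 1.14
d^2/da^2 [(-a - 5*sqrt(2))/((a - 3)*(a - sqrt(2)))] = 2*((a - 3)^2*(a - sqrt(2)) - (a - 3)^2*(a + 5*sqrt(2)) + (a - 3)*(a - sqrt(2))^2 - (a - 3)*(a - sqrt(2))*(a + 5*sqrt(2)) - (a - sqrt(2))^2*(a + 5*sqrt(2)))/((a - 3)^3*(a - sqrt(2))^3)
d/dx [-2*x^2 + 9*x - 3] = 9 - 4*x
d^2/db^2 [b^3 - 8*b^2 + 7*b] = 6*b - 16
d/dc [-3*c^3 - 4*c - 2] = -9*c^2 - 4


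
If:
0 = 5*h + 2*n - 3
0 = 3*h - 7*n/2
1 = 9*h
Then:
No Solution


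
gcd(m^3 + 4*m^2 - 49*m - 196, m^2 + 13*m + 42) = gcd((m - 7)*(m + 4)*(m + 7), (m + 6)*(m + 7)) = m + 7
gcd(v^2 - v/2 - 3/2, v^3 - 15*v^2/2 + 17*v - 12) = v - 3/2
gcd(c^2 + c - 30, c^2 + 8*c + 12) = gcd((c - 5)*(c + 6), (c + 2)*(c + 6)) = c + 6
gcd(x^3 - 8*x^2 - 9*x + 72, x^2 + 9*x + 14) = 1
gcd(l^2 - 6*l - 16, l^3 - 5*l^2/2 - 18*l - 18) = l + 2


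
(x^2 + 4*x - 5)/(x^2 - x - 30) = (x - 1)/(x - 6)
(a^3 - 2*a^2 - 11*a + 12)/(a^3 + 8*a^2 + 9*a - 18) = (a - 4)/(a + 6)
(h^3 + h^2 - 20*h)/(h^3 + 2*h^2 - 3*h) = (h^2 + h - 20)/(h^2 + 2*h - 3)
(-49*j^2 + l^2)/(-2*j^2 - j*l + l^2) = (49*j^2 - l^2)/(2*j^2 + j*l - l^2)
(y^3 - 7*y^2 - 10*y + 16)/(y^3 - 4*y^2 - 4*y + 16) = (y^2 - 9*y + 8)/(y^2 - 6*y + 8)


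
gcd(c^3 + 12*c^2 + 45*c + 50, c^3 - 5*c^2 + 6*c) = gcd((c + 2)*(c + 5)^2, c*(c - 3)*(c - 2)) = 1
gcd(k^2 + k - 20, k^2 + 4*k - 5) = k + 5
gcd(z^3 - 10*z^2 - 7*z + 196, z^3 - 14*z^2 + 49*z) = z^2 - 14*z + 49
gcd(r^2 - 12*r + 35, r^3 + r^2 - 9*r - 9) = 1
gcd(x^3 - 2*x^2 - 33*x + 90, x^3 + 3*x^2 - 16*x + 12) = x + 6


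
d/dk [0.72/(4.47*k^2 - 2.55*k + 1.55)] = (1.836 - 6.4368*k)/(4.47*k^2 - 2.55*k + 1.55)^2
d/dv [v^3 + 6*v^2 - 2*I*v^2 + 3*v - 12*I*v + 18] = 3*v^2 + 4*v*(3 - I) + 3 - 12*I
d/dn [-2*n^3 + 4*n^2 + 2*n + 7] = -6*n^2 + 8*n + 2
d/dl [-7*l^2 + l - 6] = 1 - 14*l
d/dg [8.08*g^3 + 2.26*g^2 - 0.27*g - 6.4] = 24.24*g^2 + 4.52*g - 0.27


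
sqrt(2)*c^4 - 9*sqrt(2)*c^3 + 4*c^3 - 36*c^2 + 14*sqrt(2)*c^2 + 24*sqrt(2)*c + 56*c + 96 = (c - 6)*(c - 4)*(c + 2*sqrt(2))*(sqrt(2)*c + sqrt(2))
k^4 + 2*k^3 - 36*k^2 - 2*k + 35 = (k - 5)*(k - 1)*(k + 1)*(k + 7)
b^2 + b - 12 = (b - 3)*(b + 4)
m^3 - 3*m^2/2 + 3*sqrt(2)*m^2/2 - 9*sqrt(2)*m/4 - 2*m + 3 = (m - 3/2)*(m - sqrt(2)/2)*(m + 2*sqrt(2))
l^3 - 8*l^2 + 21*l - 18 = (l - 3)^2*(l - 2)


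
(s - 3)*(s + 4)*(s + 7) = s^3 + 8*s^2 - 5*s - 84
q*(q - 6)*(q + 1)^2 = q^4 - 4*q^3 - 11*q^2 - 6*q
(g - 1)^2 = g^2 - 2*g + 1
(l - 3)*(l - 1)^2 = l^3 - 5*l^2 + 7*l - 3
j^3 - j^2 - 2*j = j*(j - 2)*(j + 1)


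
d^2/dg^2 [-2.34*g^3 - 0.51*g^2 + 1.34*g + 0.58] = -14.04*g - 1.02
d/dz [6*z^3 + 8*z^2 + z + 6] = 18*z^2 + 16*z + 1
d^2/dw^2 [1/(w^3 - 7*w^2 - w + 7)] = 2*((7 - 3*w)*(w^3 - 7*w^2 - w + 7) + (-3*w^2 + 14*w + 1)^2)/(w^3 - 7*w^2 - w + 7)^3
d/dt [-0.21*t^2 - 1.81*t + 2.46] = -0.42*t - 1.81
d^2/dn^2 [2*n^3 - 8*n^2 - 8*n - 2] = 12*n - 16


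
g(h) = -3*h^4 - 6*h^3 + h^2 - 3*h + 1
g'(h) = -12*h^3 - 18*h^2 + 2*h - 3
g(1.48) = -35.09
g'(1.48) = -78.37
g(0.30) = 0.00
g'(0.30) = -4.34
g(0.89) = -6.99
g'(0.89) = -23.94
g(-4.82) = -908.66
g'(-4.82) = 912.94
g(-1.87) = 12.66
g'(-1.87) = 8.79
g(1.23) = -19.21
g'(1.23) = -50.10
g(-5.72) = -2037.71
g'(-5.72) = 1642.42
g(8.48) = -19124.65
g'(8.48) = -8598.03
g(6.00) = -5165.00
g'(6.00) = -3231.00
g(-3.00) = -62.00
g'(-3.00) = 153.00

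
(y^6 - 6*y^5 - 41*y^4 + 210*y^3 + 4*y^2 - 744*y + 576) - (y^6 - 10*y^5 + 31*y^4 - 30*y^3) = 4*y^5 - 72*y^4 + 240*y^3 + 4*y^2 - 744*y + 576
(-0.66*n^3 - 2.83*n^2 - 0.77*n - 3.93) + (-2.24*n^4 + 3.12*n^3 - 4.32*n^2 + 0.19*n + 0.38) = -2.24*n^4 + 2.46*n^3 - 7.15*n^2 - 0.58*n - 3.55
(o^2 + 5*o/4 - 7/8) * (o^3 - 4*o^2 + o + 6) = o^5 - 11*o^4/4 - 39*o^3/8 + 43*o^2/4 + 53*o/8 - 21/4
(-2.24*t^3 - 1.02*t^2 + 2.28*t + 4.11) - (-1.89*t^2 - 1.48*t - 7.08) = -2.24*t^3 + 0.87*t^2 + 3.76*t + 11.19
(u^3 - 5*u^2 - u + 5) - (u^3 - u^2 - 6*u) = -4*u^2 + 5*u + 5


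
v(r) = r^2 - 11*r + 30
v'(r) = 2*r - 11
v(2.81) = 6.99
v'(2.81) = -5.38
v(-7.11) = 158.76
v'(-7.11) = -25.22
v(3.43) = 4.03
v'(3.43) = -4.14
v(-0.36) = 34.09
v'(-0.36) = -11.72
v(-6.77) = 150.30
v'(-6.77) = -24.54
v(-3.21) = 75.61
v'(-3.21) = -17.42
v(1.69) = 14.27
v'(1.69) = -7.62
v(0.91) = 20.82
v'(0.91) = -9.18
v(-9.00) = 210.00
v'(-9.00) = -29.00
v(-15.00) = 420.00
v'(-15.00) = -41.00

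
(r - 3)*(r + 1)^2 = r^3 - r^2 - 5*r - 3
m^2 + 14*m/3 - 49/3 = (m - 7/3)*(m + 7)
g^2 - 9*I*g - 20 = (g - 5*I)*(g - 4*I)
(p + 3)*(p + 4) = p^2 + 7*p + 12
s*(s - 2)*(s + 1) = s^3 - s^2 - 2*s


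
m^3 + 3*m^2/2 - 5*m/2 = m*(m - 1)*(m + 5/2)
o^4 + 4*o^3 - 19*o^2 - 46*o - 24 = (o - 4)*(o + 1)^2*(o + 6)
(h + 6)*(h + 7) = h^2 + 13*h + 42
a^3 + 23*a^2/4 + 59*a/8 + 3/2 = (a + 1/4)*(a + 3/2)*(a + 4)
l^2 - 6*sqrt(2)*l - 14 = (l - 7*sqrt(2))*(l + sqrt(2))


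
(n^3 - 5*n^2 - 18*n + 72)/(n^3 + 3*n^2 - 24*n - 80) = (n^2 - 9*n + 18)/(n^2 - n - 20)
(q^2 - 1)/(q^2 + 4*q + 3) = (q - 1)/(q + 3)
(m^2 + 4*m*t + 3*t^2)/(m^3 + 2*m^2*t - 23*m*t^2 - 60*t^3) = (-m - t)/(-m^2 + m*t + 20*t^2)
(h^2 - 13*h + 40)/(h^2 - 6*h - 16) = (h - 5)/(h + 2)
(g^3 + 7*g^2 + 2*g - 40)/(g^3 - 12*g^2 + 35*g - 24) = (g^3 + 7*g^2 + 2*g - 40)/(g^3 - 12*g^2 + 35*g - 24)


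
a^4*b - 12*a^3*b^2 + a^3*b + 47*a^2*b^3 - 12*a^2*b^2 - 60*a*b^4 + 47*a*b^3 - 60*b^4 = (a - 5*b)*(a - 4*b)*(a - 3*b)*(a*b + b)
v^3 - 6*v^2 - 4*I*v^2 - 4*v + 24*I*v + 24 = (v - 6)*(v - 2*I)^2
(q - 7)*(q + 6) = q^2 - q - 42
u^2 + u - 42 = (u - 6)*(u + 7)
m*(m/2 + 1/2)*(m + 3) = m^3/2 + 2*m^2 + 3*m/2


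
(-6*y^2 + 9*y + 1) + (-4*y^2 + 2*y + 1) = -10*y^2 + 11*y + 2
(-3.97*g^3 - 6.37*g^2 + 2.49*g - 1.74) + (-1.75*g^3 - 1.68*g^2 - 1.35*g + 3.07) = -5.72*g^3 - 8.05*g^2 + 1.14*g + 1.33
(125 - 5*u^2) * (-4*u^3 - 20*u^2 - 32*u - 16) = 20*u^5 + 100*u^4 - 340*u^3 - 2420*u^2 - 4000*u - 2000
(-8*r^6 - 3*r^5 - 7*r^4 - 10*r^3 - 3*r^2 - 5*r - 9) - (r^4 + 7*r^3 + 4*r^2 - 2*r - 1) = -8*r^6 - 3*r^5 - 8*r^4 - 17*r^3 - 7*r^2 - 3*r - 8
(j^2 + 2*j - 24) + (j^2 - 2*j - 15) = 2*j^2 - 39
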